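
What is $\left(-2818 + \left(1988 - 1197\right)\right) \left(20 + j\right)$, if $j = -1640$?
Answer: $3283740$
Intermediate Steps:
$\left(-2818 + \left(1988 - 1197\right)\right) \left(20 + j\right) = \left(-2818 + \left(1988 - 1197\right)\right) \left(20 - 1640\right) = \left(-2818 + \left(1988 - 1197\right)\right) \left(-1620\right) = \left(-2818 + 791\right) \left(-1620\right) = \left(-2027\right) \left(-1620\right) = 3283740$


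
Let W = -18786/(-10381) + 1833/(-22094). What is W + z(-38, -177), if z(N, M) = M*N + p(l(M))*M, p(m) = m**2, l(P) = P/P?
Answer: 1502460353397/229357814 ≈ 6550.7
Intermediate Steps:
l(P) = 1
W = 396029511/229357814 (W = -18786*(-1/10381) + 1833*(-1/22094) = 18786/10381 - 1833/22094 = 396029511/229357814 ≈ 1.7267)
z(N, M) = M + M*N (z(N, M) = M*N + 1**2*M = M*N + 1*M = M*N + M = M + M*N)
W + z(-38, -177) = 396029511/229357814 - 177*(1 - 38) = 396029511/229357814 - 177*(-37) = 396029511/229357814 + 6549 = 1502460353397/229357814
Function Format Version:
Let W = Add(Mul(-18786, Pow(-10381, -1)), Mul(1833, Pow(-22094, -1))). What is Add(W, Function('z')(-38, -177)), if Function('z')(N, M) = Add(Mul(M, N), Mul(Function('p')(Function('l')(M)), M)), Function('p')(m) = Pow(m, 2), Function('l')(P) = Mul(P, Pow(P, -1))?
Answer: Rational(1502460353397, 229357814) ≈ 6550.7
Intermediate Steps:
Function('l')(P) = 1
W = Rational(396029511, 229357814) (W = Add(Mul(-18786, Rational(-1, 10381)), Mul(1833, Rational(-1, 22094))) = Add(Rational(18786, 10381), Rational(-1833, 22094)) = Rational(396029511, 229357814) ≈ 1.7267)
Function('z')(N, M) = Add(M, Mul(M, N)) (Function('z')(N, M) = Add(Mul(M, N), Mul(Pow(1, 2), M)) = Add(Mul(M, N), Mul(1, M)) = Add(Mul(M, N), M) = Add(M, Mul(M, N)))
Add(W, Function('z')(-38, -177)) = Add(Rational(396029511, 229357814), Mul(-177, Add(1, -38))) = Add(Rational(396029511, 229357814), Mul(-177, -37)) = Add(Rational(396029511, 229357814), 6549) = Rational(1502460353397, 229357814)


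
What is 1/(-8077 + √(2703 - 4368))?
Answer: -8077/65239594 - 3*I*√185/65239594 ≈ -0.00012381 - 6.2545e-7*I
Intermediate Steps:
1/(-8077 + √(2703 - 4368)) = 1/(-8077 + √(-1665)) = 1/(-8077 + 3*I*√185)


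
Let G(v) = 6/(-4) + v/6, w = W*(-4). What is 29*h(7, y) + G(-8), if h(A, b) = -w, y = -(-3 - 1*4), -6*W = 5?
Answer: -199/2 ≈ -99.500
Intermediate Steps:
W = -⅚ (W = -⅙*5 = -⅚ ≈ -0.83333)
w = 10/3 (w = -⅚*(-4) = 10/3 ≈ 3.3333)
G(v) = -3/2 + v/6 (G(v) = 6*(-¼) + v*(⅙) = -3/2 + v/6)
y = 7 (y = -(-3 - 4) = -1*(-7) = 7)
h(A, b) = -10/3 (h(A, b) = -1*10/3 = -10/3)
29*h(7, y) + G(-8) = 29*(-10/3) + (-3/2 + (⅙)*(-8)) = -290/3 + (-3/2 - 4/3) = -290/3 - 17/6 = -199/2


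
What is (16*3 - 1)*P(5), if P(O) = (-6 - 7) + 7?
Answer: -282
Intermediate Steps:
P(O) = -6 (P(O) = -13 + 7 = -6)
(16*3 - 1)*P(5) = (16*3 - 1)*(-6) = (48 - 1)*(-6) = 47*(-6) = -282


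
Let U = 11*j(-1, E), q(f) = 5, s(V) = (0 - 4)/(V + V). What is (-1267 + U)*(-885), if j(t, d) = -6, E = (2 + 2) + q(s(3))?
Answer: 1179705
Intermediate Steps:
s(V) = -2/V (s(V) = -4*1/(2*V) = -2/V)
E = 9 (E = (2 + 2) + 5 = 4 + 5 = 9)
U = -66 (U = 11*(-6) = -66)
(-1267 + U)*(-885) = (-1267 - 66)*(-885) = -1333*(-885) = 1179705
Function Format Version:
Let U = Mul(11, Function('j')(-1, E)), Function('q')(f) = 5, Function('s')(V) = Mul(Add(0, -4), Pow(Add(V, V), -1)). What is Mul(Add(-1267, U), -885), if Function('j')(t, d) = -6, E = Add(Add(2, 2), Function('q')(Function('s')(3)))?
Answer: 1179705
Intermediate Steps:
Function('s')(V) = Mul(-2, Pow(V, -1)) (Function('s')(V) = Mul(-4, Pow(Mul(2, V), -1)) = Mul(-4, Mul(Rational(1, 2), Pow(V, -1))) = Mul(-2, Pow(V, -1)))
E = 9 (E = Add(Add(2, 2), 5) = Add(4, 5) = 9)
U = -66 (U = Mul(11, -6) = -66)
Mul(Add(-1267, U), -885) = Mul(Add(-1267, -66), -885) = Mul(-1333, -885) = 1179705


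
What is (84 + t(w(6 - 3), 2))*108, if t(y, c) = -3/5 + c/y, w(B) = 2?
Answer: 45576/5 ≈ 9115.2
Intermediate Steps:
t(y, c) = -⅗ + c/y (t(y, c) = -3*⅕ + c/y = -⅗ + c/y)
(84 + t(w(6 - 3), 2))*108 = (84 + (-⅗ + 2/2))*108 = (84 + (-⅗ + 2*(½)))*108 = (84 + (-⅗ + 1))*108 = (84 + ⅖)*108 = (422/5)*108 = 45576/5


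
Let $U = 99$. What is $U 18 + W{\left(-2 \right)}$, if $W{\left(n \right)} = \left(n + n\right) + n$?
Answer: $1776$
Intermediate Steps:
$W{\left(n \right)} = 3 n$ ($W{\left(n \right)} = 2 n + n = 3 n$)
$U 18 + W{\left(-2 \right)} = 99 \cdot 18 + 3 \left(-2\right) = 1782 - 6 = 1776$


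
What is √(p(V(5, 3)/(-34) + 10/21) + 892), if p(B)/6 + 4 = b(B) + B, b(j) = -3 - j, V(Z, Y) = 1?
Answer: 5*√34 ≈ 29.155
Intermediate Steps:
p(B) = -42 (p(B) = -24 + 6*((-3 - B) + B) = -24 + 6*(-3) = -24 - 18 = -42)
√(p(V(5, 3)/(-34) + 10/21) + 892) = √(-42 + 892) = √850 = 5*√34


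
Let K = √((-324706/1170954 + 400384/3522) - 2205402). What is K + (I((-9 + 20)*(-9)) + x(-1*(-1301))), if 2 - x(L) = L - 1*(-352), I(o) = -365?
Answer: -2016 + I*√28941351137293015722191/114558333 ≈ -2016.0 + 1485.0*I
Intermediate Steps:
x(L) = -350 - L (x(L) = 2 - (L - 1*(-352)) = 2 - (L + 352) = 2 - (352 + L) = 2 + (-352 - L) = -350 - L)
K = I*√28941351137293015722191/114558333 (K = √((-324706*1/1170954 + 400384*(1/3522)) - 2205402) = √((-162353/585477 + 200192/1761) - 2205402) = √(38973969317/343674999 - 2205402) = √(-757902556175281/343674999) = I*√28941351137293015722191/114558333 ≈ 1485.0*I)
K + (I((-9 + 20)*(-9)) + x(-1*(-1301))) = I*√28941351137293015722191/114558333 + (-365 + (-350 - (-1)*(-1301))) = I*√28941351137293015722191/114558333 + (-365 + (-350 - 1*1301)) = I*√28941351137293015722191/114558333 + (-365 + (-350 - 1301)) = I*√28941351137293015722191/114558333 + (-365 - 1651) = I*√28941351137293015722191/114558333 - 2016 = -2016 + I*√28941351137293015722191/114558333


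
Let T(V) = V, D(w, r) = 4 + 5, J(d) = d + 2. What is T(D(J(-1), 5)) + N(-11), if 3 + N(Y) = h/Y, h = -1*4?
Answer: 70/11 ≈ 6.3636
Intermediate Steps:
J(d) = 2 + d
D(w, r) = 9
h = -4
N(Y) = -3 - 4/Y
T(D(J(-1), 5)) + N(-11) = 9 + (-3 - 4/(-11)) = 9 + (-3 - 4*(-1/11)) = 9 + (-3 + 4/11) = 9 - 29/11 = 70/11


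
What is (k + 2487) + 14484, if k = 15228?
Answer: 32199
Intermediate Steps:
(k + 2487) + 14484 = (15228 + 2487) + 14484 = 17715 + 14484 = 32199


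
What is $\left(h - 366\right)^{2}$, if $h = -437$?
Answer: $644809$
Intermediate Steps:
$\left(h - 366\right)^{2} = \left(-437 - 366\right)^{2} = \left(-803\right)^{2} = 644809$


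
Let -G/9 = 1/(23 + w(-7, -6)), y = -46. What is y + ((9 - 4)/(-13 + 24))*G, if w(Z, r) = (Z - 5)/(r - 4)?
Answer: -61451/1331 ≈ -46.169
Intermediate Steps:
w(Z, r) = (-5 + Z)/(-4 + r)
G = -45/121 (G = -9/(23 + (-5 - 7)/(-4 - 6)) = -9/(23 - 12/(-10)) = -9/(23 - ⅒*(-12)) = -9/(23 + 6/5) = -9/121/5 = -9*5/121 = -45/121 ≈ -0.37190)
y + ((9 - 4)/(-13 + 24))*G = -46 + ((9 - 4)/(-13 + 24))*(-45/121) = -46 + (5/11)*(-45/121) = -46 - 225/1331 = -61451/1331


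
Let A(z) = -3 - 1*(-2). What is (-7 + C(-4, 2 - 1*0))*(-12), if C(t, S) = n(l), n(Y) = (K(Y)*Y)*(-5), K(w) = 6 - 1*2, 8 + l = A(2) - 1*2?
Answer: -2556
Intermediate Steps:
A(z) = -1 (A(z) = -3 + 2 = -1)
l = -11 (l = -8 + (-1 - 1*2) = -8 + (-1 - 2) = -8 - 3 = -11)
K(w) = 4 (K(w) = 6 - 2 = 4)
n(Y) = -20*Y (n(Y) = (4*Y)*(-5) = -20*Y)
C(t, S) = 220 (C(t, S) = -20*(-11) = 220)
(-7 + C(-4, 2 - 1*0))*(-12) = (-7 + 220)*(-12) = 213*(-12) = -2556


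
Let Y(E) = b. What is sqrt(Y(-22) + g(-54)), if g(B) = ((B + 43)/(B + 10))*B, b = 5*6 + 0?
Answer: sqrt(66)/2 ≈ 4.0620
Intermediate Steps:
b = 30 (b = 30 + 0 = 30)
Y(E) = 30
g(B) = B*(43 + B)/(10 + B) (g(B) = ((43 + B)/(10 + B))*B = B*(43 + B)/(10 + B))
sqrt(Y(-22) + g(-54)) = sqrt(30 - 54*(43 - 54)/(10 - 54)) = sqrt(30 - 54*(-11)/(-44)) = sqrt(30 - 54*(-1/44)*(-11)) = sqrt(30 - 27/2) = sqrt(33/2) = sqrt(66)/2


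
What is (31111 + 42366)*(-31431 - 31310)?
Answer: -4610020457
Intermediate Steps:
(31111 + 42366)*(-31431 - 31310) = 73477*(-62741) = -4610020457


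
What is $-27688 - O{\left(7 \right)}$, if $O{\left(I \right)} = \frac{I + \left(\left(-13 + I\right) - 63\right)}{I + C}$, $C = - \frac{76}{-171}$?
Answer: $- \frac{1854538}{67} \approx -27680.0$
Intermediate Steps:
$C = \frac{4}{9}$ ($C = \left(-76\right) \left(- \frac{1}{171}\right) = \frac{4}{9} \approx 0.44444$)
$O{\left(I \right)} = \frac{-76 + 2 I}{\frac{4}{9} + I}$ ($O{\left(I \right)} = \frac{I + \left(\left(-13 + I\right) - 63\right)}{I + \frac{4}{9}} = \frac{I + \left(-76 + I\right)}{\frac{4}{9} + I} = \frac{-76 + 2 I}{\frac{4}{9} + I}$)
$-27688 - O{\left(7 \right)} = -27688 - \frac{18 \left(-38 + 7\right)}{4 + 9 \cdot 7} = -27688 - 18 \frac{1}{4 + 63} \left(-31\right) = -27688 - 18 \cdot \frac{1}{67} \left(-31\right) = -27688 - - \frac{558}{67} = -27688 + \frac{558}{67} = - \frac{1854538}{67}$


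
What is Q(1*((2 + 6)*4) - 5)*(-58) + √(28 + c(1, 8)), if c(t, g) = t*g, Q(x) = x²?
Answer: -42276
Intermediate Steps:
c(t, g) = g*t
Q(1*((2 + 6)*4) - 5)*(-58) + √(28 + c(1, 8)) = (1*((2 + 6)*4) - 5)²*(-58) + √(28 + 8*1) = (1*(8*4) - 5)²*(-58) + √(28 + 8) = (1*32 - 5)²*(-58) + √36 = (32 - 5)²*(-58) + 6 = 27²*(-58) + 6 = 729*(-58) + 6 = -42282 + 6 = -42276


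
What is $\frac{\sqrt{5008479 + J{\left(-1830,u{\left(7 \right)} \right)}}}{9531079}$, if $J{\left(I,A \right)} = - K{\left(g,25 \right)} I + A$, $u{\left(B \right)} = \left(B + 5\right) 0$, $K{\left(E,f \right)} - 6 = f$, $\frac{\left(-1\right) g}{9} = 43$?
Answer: $\frac{3 \sqrt{562801}}{9531079} \approx 0.00023613$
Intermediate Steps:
$g = -387$ ($g = \left(-9\right) 43 = -387$)
$K{\left(E,f \right)} = 6 + f$
$u{\left(B \right)} = 0$ ($u{\left(B \right)} = \left(5 + B\right) 0 = 0$)
$J{\left(I,A \right)} = A - 31 I$ ($J{\left(I,A \right)} = - (6 + 25) I + A = \left(-1\right) 31 I + A = - 31 I + A = A - 31 I$)
$\frac{\sqrt{5008479 + J{\left(-1830,u{\left(7 \right)} \right)}}}{9531079} = \frac{\sqrt{5008479 + \left(0 - -56730\right)}}{9531079} = \sqrt{5008479 + \left(0 + 56730\right)} \frac{1}{9531079} = \sqrt{5008479 + 56730} \cdot \frac{1}{9531079} = \sqrt{5065209} \cdot \frac{1}{9531079} = 3 \sqrt{562801} \cdot \frac{1}{9531079} = \frac{3 \sqrt{562801}}{9531079}$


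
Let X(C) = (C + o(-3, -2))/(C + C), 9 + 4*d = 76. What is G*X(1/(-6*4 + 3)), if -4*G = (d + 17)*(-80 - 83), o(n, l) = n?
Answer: 44010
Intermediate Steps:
d = 67/4 (d = -9/4 + (¼)*76 = -9/4 + 19 = 67/4 ≈ 16.750)
G = 22005/16 (G = -(67/4 + 17)*(-80 - 83)/4 = -135*(-163)/16 = -¼*(-22005/4) = 22005/16 ≈ 1375.3)
X(C) = (-3 + C)/(2*C) (X(C) = (C - 3)/(C + C) = (-3 + C)/((2*C)) = (-3 + C)*(1/(2*C)) = (-3 + C)/(2*C))
G*X(1/(-6*4 + 3)) = 22005*((-3 + 1/(-6*4 + 3))/(2*(1/(-6*4 + 3))))/16 = 22005*((-3 + 1/(-24 + 3))/(2*(1/(-24 + 3))))/16 = 22005*((-3 + 1/(-21))/(2*(1/(-21))))/16 = 22005*((-3 - 1/21)/(2*(-1/21)))/16 = 22005*((½)*(-21)*(-64/21))/16 = (22005/16)*32 = 44010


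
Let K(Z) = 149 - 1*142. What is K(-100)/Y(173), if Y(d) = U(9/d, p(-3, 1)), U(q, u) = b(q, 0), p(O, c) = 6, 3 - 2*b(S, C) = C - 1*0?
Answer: 14/3 ≈ 4.6667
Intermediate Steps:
b(S, C) = 3/2 - C/2 (b(S, C) = 3/2 - (C - 1*0)/2 = 3/2 - (C + 0)/2 = 3/2 - C/2)
U(q, u) = 3/2 (U(q, u) = 3/2 - 1/2*0 = 3/2 + 0 = 3/2)
Y(d) = 3/2
K(Z) = 7 (K(Z) = 149 - 142 = 7)
K(-100)/Y(173) = 7/(3/2) = 7*(2/3) = 14/3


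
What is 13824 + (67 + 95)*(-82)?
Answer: 540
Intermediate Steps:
13824 + (67 + 95)*(-82) = 13824 + 162*(-82) = 13824 - 13284 = 540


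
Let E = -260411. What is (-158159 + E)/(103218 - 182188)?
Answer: 41857/7897 ≈ 5.3004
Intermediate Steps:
(-158159 + E)/(103218 - 182188) = (-158159 - 260411)/(103218 - 182188) = -418570/(-78970) = -418570*(-1/78970) = 41857/7897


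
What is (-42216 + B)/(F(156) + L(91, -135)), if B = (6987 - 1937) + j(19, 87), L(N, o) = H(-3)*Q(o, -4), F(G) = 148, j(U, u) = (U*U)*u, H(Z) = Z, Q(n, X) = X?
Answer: -5759/160 ≈ -35.994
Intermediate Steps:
j(U, u) = u*U² (j(U, u) = U²*u = u*U²)
L(N, o) = 12 (L(N, o) = -3*(-4) = 12)
B = 36457 (B = (6987 - 1937) + 87*19² = 5050 + 87*361 = 5050 + 31407 = 36457)
(-42216 + B)/(F(156) + L(91, -135)) = (-42216 + 36457)/(148 + 12) = -5759/160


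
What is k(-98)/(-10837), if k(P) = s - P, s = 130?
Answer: -228/10837 ≈ -0.021039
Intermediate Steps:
k(P) = 130 - P
k(-98)/(-10837) = (130 - 1*(-98))/(-10837) = (130 + 98)*(-1/10837) = 228*(-1/10837) = -228/10837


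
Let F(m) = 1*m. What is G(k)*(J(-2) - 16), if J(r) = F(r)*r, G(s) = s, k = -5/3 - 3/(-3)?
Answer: 8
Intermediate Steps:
F(m) = m
k = -⅔ (k = -5*⅓ - 3*(-⅓) = -5/3 + 1 = -⅔ ≈ -0.66667)
J(r) = r² (J(r) = r*r = r²)
G(k)*(J(-2) - 16) = -2*((-2)² - 16)/3 = -2*(4 - 16)/3 = -⅔*(-12) = 8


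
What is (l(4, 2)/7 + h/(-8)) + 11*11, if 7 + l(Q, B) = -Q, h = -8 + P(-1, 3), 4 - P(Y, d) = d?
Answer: 6737/56 ≈ 120.30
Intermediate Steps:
P(Y, d) = 4 - d
h = -7 (h = -8 + (4 - 1*3) = -8 + (4 - 3) = -8 + 1 = -7)
l(Q, B) = -7 - Q
(l(4, 2)/7 + h/(-8)) + 11*11 = ((-7 - 1*4)/7 - 7/(-8)) + 11*11 = ((-7 - 4)*(⅐) - 7*(-⅛)) + 121 = (-11*⅐ + 7/8) + 121 = (-11/7 + 7/8) + 121 = -39/56 + 121 = 6737/56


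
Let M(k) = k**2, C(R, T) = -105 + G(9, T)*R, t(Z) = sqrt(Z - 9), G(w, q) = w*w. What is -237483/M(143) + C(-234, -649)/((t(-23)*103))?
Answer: -237483/20449 + 19059*I*sqrt(2)/824 ≈ -11.613 + 32.711*I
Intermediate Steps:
G(w, q) = w**2
t(Z) = sqrt(-9 + Z)
C(R, T) = -105 + 81*R (C(R, T) = -105 + 9**2*R = -105 + 81*R)
-237483/M(143) + C(-234, -649)/((t(-23)*103)) = -237483/(143**2) + (-105 + 81*(-234))/((sqrt(-9 - 23)*103)) = -237483/20449 + (-105 - 18954)/((sqrt(-32)*103)) = -237483*1/20449 - 19059*(-I*sqrt(2)/824) = -237483/20449 - 19059*(-I*sqrt(2)/824) = -237483/20449 - (-19059)*I*sqrt(2)/824 = -237483/20449 + 19059*I*sqrt(2)/824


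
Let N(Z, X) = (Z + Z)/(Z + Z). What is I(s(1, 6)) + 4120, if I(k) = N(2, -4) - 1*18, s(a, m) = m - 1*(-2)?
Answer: 4103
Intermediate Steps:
N(Z, X) = 1 (N(Z, X) = (2*Z)/((2*Z)) = (2*Z)*(1/(2*Z)) = 1)
s(a, m) = 2 + m (s(a, m) = m + 2 = 2 + m)
I(k) = -17 (I(k) = 1 - 1*18 = 1 - 18 = -17)
I(s(1, 6)) + 4120 = -17 + 4120 = 4103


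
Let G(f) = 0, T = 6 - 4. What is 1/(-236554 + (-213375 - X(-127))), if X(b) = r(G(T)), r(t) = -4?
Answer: -1/449925 ≈ -2.2226e-6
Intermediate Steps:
T = 2
X(b) = -4
1/(-236554 + (-213375 - X(-127))) = 1/(-236554 + (-213375 - 1*(-4))) = 1/(-236554 + (-213375 + 4)) = 1/(-236554 - 213371) = 1/(-449925) = -1/449925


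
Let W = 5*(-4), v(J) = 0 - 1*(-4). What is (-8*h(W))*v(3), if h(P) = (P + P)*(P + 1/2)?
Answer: -24960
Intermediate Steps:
v(J) = 4 (v(J) = 0 + 4 = 4)
W = -20
h(P) = 2*P*(1/2 + P) (h(P) = (2*P)*(P + 1*(1/2)) = (2*P)*(P + 1/2) = (2*P)*(1/2 + P) = 2*P*(1/2 + P))
(-8*h(W))*v(3) = -(-160)*(1 + 2*(-20))*4 = -(-160)*(1 - 40)*4 = -(-160)*(-39)*4 = -8*780*4 = -6240*4 = -24960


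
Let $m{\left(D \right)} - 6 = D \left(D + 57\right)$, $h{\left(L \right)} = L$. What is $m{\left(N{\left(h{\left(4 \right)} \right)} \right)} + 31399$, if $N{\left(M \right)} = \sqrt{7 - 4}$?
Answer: $31408 + 57 \sqrt{3} \approx 31507.0$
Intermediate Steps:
$N{\left(M \right)} = \sqrt{3}$
$m{\left(D \right)} = 6 + D \left(57 + D\right)$ ($m{\left(D \right)} = 6 + D \left(D + 57\right) = 6 + D \left(57 + D\right)$)
$m{\left(N{\left(h{\left(4 \right)} \right)} \right)} + 31399 = \left(6 + \left(\sqrt{3}\right)^{2} + 57 \sqrt{3}\right) + 31399 = \left(6 + 3 + 57 \sqrt{3}\right) + 31399 = \left(9 + 57 \sqrt{3}\right) + 31399 = 31408 + 57 \sqrt{3}$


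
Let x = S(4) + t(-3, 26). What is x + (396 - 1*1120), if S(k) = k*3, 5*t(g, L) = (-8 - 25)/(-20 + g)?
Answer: -81847/115 ≈ -711.71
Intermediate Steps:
t(g, L) = -33/(5*(-20 + g)) (t(g, L) = ((-8 - 25)/(-20 + g))/5 = (-33/(-20 + g))/5 = -33/(5*(-20 + g)))
S(k) = 3*k
x = 1413/115 (x = 3*4 - 33/(-100 + 5*(-3)) = 12 - 33/(-100 - 15) = 12 - 33/(-115) = 12 - 33*(-1/115) = 12 + 33/115 = 1413/115 ≈ 12.287)
x + (396 - 1*1120) = 1413/115 + (396 - 1*1120) = 1413/115 + (396 - 1120) = 1413/115 - 724 = -81847/115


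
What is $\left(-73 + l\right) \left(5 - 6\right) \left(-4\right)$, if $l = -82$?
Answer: $-620$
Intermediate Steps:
$\left(-73 + l\right) \left(5 - 6\right) \left(-4\right) = \left(-73 - 82\right) \left(5 - 6\right) \left(-4\right) = - 155 \left(\left(-1\right) \left(-4\right)\right) = \left(-155\right) 4 = -620$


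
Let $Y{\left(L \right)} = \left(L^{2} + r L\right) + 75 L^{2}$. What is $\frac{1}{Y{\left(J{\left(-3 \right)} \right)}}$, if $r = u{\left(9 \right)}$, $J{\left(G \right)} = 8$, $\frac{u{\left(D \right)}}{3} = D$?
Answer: $\frac{1}{5080} \approx 0.00019685$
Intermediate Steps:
$u{\left(D \right)} = 3 D$
$r = 27$ ($r = 3 \cdot 9 = 27$)
$Y{\left(L \right)} = 27 L + 76 L^{2}$ ($Y{\left(L \right)} = \left(L^{2} + 27 L\right) + 75 L^{2} = 27 L + 76 L^{2}$)
$\frac{1}{Y{\left(J{\left(-3 \right)} \right)}} = \frac{1}{8 \left(27 + 76 \cdot 8\right)} = \frac{1}{8 \left(27 + 608\right)} = \frac{1}{8 \cdot 635} = \frac{1}{5080}$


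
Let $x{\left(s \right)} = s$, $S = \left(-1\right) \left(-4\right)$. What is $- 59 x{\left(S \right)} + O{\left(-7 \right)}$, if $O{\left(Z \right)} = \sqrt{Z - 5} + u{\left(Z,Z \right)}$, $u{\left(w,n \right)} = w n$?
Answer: $-187 + 2 i \sqrt{3} \approx -187.0 + 3.4641 i$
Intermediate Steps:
$u{\left(w,n \right)} = n w$
$S = 4$
$O{\left(Z \right)} = Z^{2} + \sqrt{-5 + Z}$ ($O{\left(Z \right)} = \sqrt{Z - 5} + Z Z = \sqrt{-5 + Z} + Z^{2} = Z^{2} + \sqrt{-5 + Z}$)
$- 59 x{\left(S \right)} + O{\left(-7 \right)} = \left(-59\right) 4 + \left(\left(-7\right)^{2} + \sqrt{-5 - 7}\right) = -236 + \left(49 + \sqrt{-12}\right) = -236 + \left(49 + 2 i \sqrt{3}\right) = -187 + 2 i \sqrt{3}$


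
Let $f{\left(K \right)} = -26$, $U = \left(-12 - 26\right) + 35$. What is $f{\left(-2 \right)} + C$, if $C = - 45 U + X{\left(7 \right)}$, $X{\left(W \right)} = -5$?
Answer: $104$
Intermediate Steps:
$U = -3$ ($U = -38 + 35 = -3$)
$C = 130$ ($C = \left(-45\right) \left(-3\right) - 5 = 135 - 5 = 130$)
$f{\left(-2 \right)} + C = -26 + 130 = 104$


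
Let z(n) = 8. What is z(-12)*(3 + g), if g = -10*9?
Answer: -696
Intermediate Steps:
g = -90
z(-12)*(3 + g) = 8*(3 - 90) = 8*(-87) = -696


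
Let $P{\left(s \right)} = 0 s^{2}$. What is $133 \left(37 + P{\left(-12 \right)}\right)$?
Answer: $4921$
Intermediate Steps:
$P{\left(s \right)} = 0$
$133 \left(37 + P{\left(-12 \right)}\right) = 133 \left(37 + 0\right) = 133 \cdot 37 = 4921$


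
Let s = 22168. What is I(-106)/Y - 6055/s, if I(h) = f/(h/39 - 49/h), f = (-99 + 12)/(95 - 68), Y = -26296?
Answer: -556891145077/2038432392600 ≈ -0.27320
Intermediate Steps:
f = -29/9 (f = -87/27 = -87*1/27 = -29/9 ≈ -3.2222)
I(h) = -29/(9*(-49/h + h/39)) (I(h) = -29/(9*(h/39 - 49/h)) = -29/(9*(-49/h + h/39)))
I(-106)/Y - 6055/s = -377*(-106)/(-5733 + 3*(-106)²)/(-26296) - 6055/22168 = -377*(-106)/(-5733 + 3*11236)*(-1/26296) - 6055*1/22168 = -377*(-106)/(-5733 + 33708)*(-1/26296) - 6055/22168 = -377*(-106)/27975*(-1/26296) - 6055/22168 = -377*(-106)*1/27975*(-1/26296) - 6055/22168 = (39962/27975)*(-1/26296) - 6055/22168 = -19981/367815300 - 6055/22168 = -556891145077/2038432392600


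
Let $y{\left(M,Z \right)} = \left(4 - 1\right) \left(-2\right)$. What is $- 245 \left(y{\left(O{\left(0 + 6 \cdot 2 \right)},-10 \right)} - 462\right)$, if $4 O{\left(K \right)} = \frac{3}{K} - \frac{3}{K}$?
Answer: $114660$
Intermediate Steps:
$O{\left(K \right)} = 0$ ($O{\left(K \right)} = \frac{\frac{3}{K} - \frac{3}{K}}{4} = \frac{1}{4} \cdot 0 = 0$)
$y{\left(M,Z \right)} = -6$ ($y{\left(M,Z \right)} = 3 \left(-2\right) = -6$)
$- 245 \left(y{\left(O{\left(0 + 6 \cdot 2 \right)},-10 \right)} - 462\right) = - 245 \left(-6 - 462\right) = \left(-245\right) \left(-468\right) = 114660$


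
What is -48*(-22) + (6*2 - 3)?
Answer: 1065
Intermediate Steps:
-48*(-22) + (6*2 - 3) = 1056 + (12 - 3) = 1056 + 9 = 1065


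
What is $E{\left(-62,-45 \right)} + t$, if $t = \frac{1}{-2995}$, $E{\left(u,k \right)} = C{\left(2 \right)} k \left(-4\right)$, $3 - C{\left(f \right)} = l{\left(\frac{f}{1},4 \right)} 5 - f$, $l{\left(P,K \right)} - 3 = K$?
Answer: $- \frac{16173001}{2995} \approx -5400.0$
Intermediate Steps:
$l{\left(P,K \right)} = 3 + K$
$C{\left(f \right)} = -32 + f$ ($C{\left(f \right)} = 3 - \left(\left(3 + 4\right) 5 - f\right) = 3 - \left(7 \cdot 5 - f\right) = 3 - \left(35 - f\right) = 3 + \left(-35 + f\right) = -32 + f$)
$E{\left(u,k \right)} = 120 k$ ($E{\left(u,k \right)} = \left(-32 + 2\right) k \left(-4\right) = - 30 k \left(-4\right) = 120 k$)
$t = - \frac{1}{2995} \approx -0.00033389$
$E{\left(-62,-45 \right)} + t = 120 \left(-45\right) - \frac{1}{2995} = -5400 - \frac{1}{2995} = - \frac{16173001}{2995}$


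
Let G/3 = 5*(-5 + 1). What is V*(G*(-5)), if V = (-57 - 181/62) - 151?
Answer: -1961550/31 ≈ -63276.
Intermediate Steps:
G = -60 (G = 3*(5*(-5 + 1)) = 3*(5*(-4)) = 3*(-20) = -60)
V = -13077/62 (V = (-57 - 181*1/62) - 151 = (-57 - 181/62) - 151 = -3715/62 - 151 = -13077/62 ≈ -210.92)
V*(G*(-5)) = -(-392310)*(-5)/31 = -13077/62*300 = -1961550/31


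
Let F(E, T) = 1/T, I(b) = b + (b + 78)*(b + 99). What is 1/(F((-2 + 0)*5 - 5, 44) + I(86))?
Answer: 44/1338745 ≈ 3.2867e-5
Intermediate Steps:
I(b) = b + (78 + b)*(99 + b)
1/(F((-2 + 0)*5 - 5, 44) + I(86)) = 1/(1/44 + (7722 + 86² + 178*86)) = 1/(1/44 + (7722 + 7396 + 15308)) = 1/(1/44 + 30426) = 1/(1338745/44) = 44/1338745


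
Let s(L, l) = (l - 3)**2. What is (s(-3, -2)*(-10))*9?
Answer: -2250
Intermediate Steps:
s(L, l) = (-3 + l)**2
(s(-3, -2)*(-10))*9 = ((-3 - 2)**2*(-10))*9 = ((-5)**2*(-10))*9 = (25*(-10))*9 = -250*9 = -2250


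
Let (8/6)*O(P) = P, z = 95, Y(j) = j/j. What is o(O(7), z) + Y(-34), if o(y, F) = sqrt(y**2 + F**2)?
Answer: 1 + sqrt(144841)/4 ≈ 96.145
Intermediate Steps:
Y(j) = 1
O(P) = 3*P/4
o(y, F) = sqrt(F**2 + y**2)
o(O(7), z) + Y(-34) = sqrt(95**2 + ((3/4)*7)**2) + 1 = sqrt(9025 + (21/4)**2) + 1 = sqrt(9025 + 441/16) + 1 = sqrt(144841/16) + 1 = sqrt(144841)/4 + 1 = 1 + sqrt(144841)/4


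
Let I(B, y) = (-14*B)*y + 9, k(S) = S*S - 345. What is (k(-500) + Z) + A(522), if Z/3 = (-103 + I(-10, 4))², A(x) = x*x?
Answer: 1173607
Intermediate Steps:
A(x) = x²
k(S) = -345 + S² (k(S) = S² - 345 = -345 + S²)
I(B, y) = 9 - 14*B*y (I(B, y) = -14*B*y + 9 = 9 - 14*B*y)
Z = 651468 (Z = 3*(-103 + (9 - 14*(-10)*4))² = 3*(-103 + (9 + 560))² = 3*(-103 + 569)² = 3*466² = 3*217156 = 651468)
(k(-500) + Z) + A(522) = ((-345 + (-500)²) + 651468) + 522² = ((-345 + 250000) + 651468) + 272484 = (249655 + 651468) + 272484 = 901123 + 272484 = 1173607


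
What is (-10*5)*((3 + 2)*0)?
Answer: 0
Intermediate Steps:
(-10*5)*((3 + 2)*0) = -250*0 = -50*0 = 0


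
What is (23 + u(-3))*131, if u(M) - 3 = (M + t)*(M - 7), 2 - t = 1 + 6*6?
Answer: 53186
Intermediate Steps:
t = -35 (t = 2 - (1 + 6*6) = 2 - (1 + 36) = 2 - 1*37 = 2 - 37 = -35)
u(M) = 3 + (-35 + M)*(-7 + M) (u(M) = 3 + (M - 35)*(M - 7) = 3 + (-35 + M)*(-7 + M))
(23 + u(-3))*131 = (23 + (248 + (-3)² - 42*(-3)))*131 = (23 + (248 + 9 + 126))*131 = (23 + 383)*131 = 406*131 = 53186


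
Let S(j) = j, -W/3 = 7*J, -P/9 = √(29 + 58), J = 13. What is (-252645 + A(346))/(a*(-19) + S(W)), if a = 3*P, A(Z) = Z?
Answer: -22959209/7607058 - 14381043*√87/2535686 ≈ -55.918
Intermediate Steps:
P = -9*√87 (P = -9*√(29 + 58) = -9*√87 ≈ -83.946)
W = -273 (W = -21*13 = -3*91 = -273)
a = -27*√87 (a = 3*(-9*√87) = -27*√87 ≈ -251.84)
(-252645 + A(346))/(a*(-19) + S(W)) = (-252645 + 346)/(-27*√87*(-19) - 273) = -252299/(513*√87 - 273) = -252299/(-273 + 513*√87)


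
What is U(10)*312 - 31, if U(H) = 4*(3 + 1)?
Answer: 4961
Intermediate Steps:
U(H) = 16 (U(H) = 4*4 = 16)
U(10)*312 - 31 = 16*312 - 31 = 4992 - 31 = 4961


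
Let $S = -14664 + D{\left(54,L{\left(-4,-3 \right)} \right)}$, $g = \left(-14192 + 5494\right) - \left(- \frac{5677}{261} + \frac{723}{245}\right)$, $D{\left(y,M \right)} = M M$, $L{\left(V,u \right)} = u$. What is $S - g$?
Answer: $- \frac{382122527}{63945} \approx -5975.8$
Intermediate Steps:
$D{\left(y,M \right)} = M^{2}$
$g = - \frac{554991448}{63945}$ ($g = -8698 - - \frac{1202162}{63945} = -8698 + \left(\frac{5677}{261} - \frac{723}{245}\right) = -8698 + \frac{1202162}{63945} = - \frac{554991448}{63945} \approx -8679.2$)
$S = -14655$ ($S = -14664 + \left(-3\right)^{2} = -14664 + 9 = -14655$)
$S - g = -14655 - - \frac{554991448}{63945} = -14655 + \frac{554991448}{63945} = - \frac{382122527}{63945}$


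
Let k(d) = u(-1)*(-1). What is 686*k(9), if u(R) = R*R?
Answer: -686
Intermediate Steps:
u(R) = R**2
k(d) = -1 (k(d) = (-1)**2*(-1) = 1*(-1) = -1)
686*k(9) = 686*(-1) = -686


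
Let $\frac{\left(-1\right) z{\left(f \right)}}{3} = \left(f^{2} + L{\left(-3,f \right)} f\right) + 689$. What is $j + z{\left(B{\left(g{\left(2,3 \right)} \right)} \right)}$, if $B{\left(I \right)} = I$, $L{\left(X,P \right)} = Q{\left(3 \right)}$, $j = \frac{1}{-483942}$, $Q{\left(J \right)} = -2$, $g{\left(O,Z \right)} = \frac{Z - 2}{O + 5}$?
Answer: $- \frac{48996223897}{23713158} \approx -2066.2$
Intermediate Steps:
$g{\left(O,Z \right)} = \frac{-2 + Z}{5 + O}$
$j = - \frac{1}{483942} \approx -2.0664 \cdot 10^{-6}$
$L{\left(X,P \right)} = -2$
$z{\left(f \right)} = -2067 - 3 f^{2} + 6 f$ ($z{\left(f \right)} = - 3 \left(\left(f^{2} - 2 f\right) + 689\right) = - 3 \left(689 + f^{2} - 2 f\right) = -2067 - 3 f^{2} + 6 f$)
$j + z{\left(B{\left(g{\left(2,3 \right)} \right)} \right)} = - \frac{1}{483942} - \left(2067 + 3 \frac{\left(-2 + 3\right)^{2}}{\left(5 + 2\right)^{2}} - \frac{6 \left(-2 + 3\right)}{5 + 2}\right) = - \frac{1}{483942} - \left(2067 + \frac{3}{49} - 6 \cdot \frac{1}{7} \cdot 1\right) = - \frac{1}{483942} - \left(2067 + \frac{3}{49} - \frac{6}{7} \cdot 1\right) = - \frac{1}{483942} - \left(\frac{14463}{7} + \frac{3}{49}\right) = - \frac{1}{483942} - \frac{101244}{49} = - \frac{48996223897}{23713158}$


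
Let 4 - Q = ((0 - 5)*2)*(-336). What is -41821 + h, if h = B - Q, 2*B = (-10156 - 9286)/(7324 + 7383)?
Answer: -565714476/14707 ≈ -38466.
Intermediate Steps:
B = -9721/14707 (B = ((-10156 - 9286)/(7324 + 7383))/2 = (-19442/14707)/2 = (-19442*1/14707)/2 = (½)*(-19442/14707) = -9721/14707 ≈ -0.66098)
Q = -3356 (Q = 4 - (0 - 5)*2*(-336) = 4 - (-5*2)*(-336) = 4 - (-10)*(-336) = 4 - 1*3360 = 4 - 3360 = -3356)
h = 49346971/14707 (h = -9721/14707 - 1*(-3356) = -9721/14707 + 3356 = 49346971/14707 ≈ 3355.3)
-41821 + h = -41821 + 49346971/14707 = -565714476/14707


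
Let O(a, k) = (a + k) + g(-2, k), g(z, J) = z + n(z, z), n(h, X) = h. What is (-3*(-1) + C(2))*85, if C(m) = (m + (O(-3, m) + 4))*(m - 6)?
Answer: -85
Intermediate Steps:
g(z, J) = 2*z (g(z, J) = z + z = 2*z)
O(a, k) = -4 + a + k (O(a, k) = (a + k) + 2*(-2) = (a + k) - 4 = -4 + a + k)
C(m) = (-6 + m)*(-3 + 2*m) (C(m) = (m + ((-4 - 3 + m) + 4))*(m - 6) = (m + ((-7 + m) + 4))*(-6 + m) = (m + (-3 + m))*(-6 + m) = (-3 + 2*m)*(-6 + m) = (-6 + m)*(-3 + 2*m))
(-3*(-1) + C(2))*85 = (-3*(-1) + (18 - 15*2 + 2*2²))*85 = (3 + (18 - 30 + 2*4))*85 = (3 + (18 - 30 + 8))*85 = (3 - 4)*85 = -1*85 = -85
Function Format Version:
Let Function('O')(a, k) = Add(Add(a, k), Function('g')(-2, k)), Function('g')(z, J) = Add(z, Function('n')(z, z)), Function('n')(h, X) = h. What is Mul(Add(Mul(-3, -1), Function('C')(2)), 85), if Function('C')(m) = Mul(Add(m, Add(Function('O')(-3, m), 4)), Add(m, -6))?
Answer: -85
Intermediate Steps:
Function('g')(z, J) = Mul(2, z) (Function('g')(z, J) = Add(z, z) = Mul(2, z))
Function('O')(a, k) = Add(-4, a, k) (Function('O')(a, k) = Add(Add(a, k), Mul(2, -2)) = Add(Add(a, k), -4) = Add(-4, a, k))
Function('C')(m) = Mul(Add(-6, m), Add(-3, Mul(2, m))) (Function('C')(m) = Mul(Add(m, Add(Add(-4, -3, m), 4)), Add(m, -6)) = Mul(Add(m, Add(Add(-7, m), 4)), Add(-6, m)) = Mul(Add(m, Add(-3, m)), Add(-6, m)) = Mul(Add(-3, Mul(2, m)), Add(-6, m)) = Mul(Add(-6, m), Add(-3, Mul(2, m))))
Mul(Add(Mul(-3, -1), Function('C')(2)), 85) = Mul(Add(Mul(-3, -1), Add(18, Mul(-15, 2), Mul(2, Pow(2, 2)))), 85) = Mul(Add(3, Add(18, -30, Mul(2, 4))), 85) = Mul(Add(3, Add(18, -30, 8)), 85) = Mul(Add(3, -4), 85) = Mul(-1, 85) = -85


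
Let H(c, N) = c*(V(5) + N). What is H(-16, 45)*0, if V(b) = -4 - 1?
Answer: 0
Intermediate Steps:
V(b) = -5
H(c, N) = c*(-5 + N)
H(-16, 45)*0 = -16*(-5 + 45)*0 = -16*40*0 = -640*0 = 0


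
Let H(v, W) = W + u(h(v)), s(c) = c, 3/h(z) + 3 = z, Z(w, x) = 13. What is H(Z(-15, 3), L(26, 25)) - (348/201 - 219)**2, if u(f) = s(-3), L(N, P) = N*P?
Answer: -209001866/4489 ≈ -46559.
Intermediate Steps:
h(z) = 3/(-3 + z)
u(f) = -3
H(v, W) = -3 + W (H(v, W) = W - 3 = -3 + W)
H(Z(-15, 3), L(26, 25)) - (348/201 - 219)**2 = (-3 + 26*25) - (348/201 - 219)**2 = (-3 + 650) - (348*(1/201) - 219)**2 = 647 - (116/67 - 219)**2 = 647 - (-14557/67)**2 = 647 - 1*211906249/4489 = 647 - 211906249/4489 = -209001866/4489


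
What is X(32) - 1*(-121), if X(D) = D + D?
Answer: 185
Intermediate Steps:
X(D) = 2*D
X(32) - 1*(-121) = 2*32 - 1*(-121) = 64 + 121 = 185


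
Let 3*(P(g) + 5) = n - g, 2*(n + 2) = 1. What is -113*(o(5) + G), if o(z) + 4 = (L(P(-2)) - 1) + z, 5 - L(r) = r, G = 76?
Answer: -58195/6 ≈ -9699.2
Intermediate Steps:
n = -3/2 (n = -2 + (½)*1 = -2 + ½ = -3/2 ≈ -1.5000)
P(g) = -11/2 - g/3 (P(g) = -5 + (-3/2 - g)/3 = -5 + (-½ - g/3) = -11/2 - g/3)
L(r) = 5 - r
o(z) = 29/6 + z (o(z) = -4 + (((5 - (-11/2 - ⅓*(-2))) - 1) + z) = -4 + (((5 - (-11/2 + ⅔)) - 1) + z) = -4 + (((5 - 1*(-29/6)) - 1) + z) = -4 + (((5 + 29/6) - 1) + z) = -4 + ((59/6 - 1) + z) = -4 + (53/6 + z) = 29/6 + z)
-113*(o(5) + G) = -113*((29/6 + 5) + 76) = -113*(59/6 + 76) = -113*515/6 = -58195/6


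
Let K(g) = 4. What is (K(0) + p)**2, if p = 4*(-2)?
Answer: 16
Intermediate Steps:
p = -8
(K(0) + p)**2 = (4 - 8)**2 = (-4)**2 = 16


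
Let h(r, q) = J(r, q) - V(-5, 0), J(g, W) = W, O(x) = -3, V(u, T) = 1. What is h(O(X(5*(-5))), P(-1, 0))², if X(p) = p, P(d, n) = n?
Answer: 1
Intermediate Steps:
h(r, q) = -1 + q (h(r, q) = q - 1*1 = q - 1 = -1 + q)
h(O(X(5*(-5))), P(-1, 0))² = (-1 + 0)² = (-1)² = 1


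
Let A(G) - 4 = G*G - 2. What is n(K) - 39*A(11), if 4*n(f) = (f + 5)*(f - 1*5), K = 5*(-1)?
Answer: -4797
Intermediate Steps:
K = -5
A(G) = 2 + G² (A(G) = 4 + (G*G - 2) = 4 + (G² - 2) = 4 + (-2 + G²) = 2 + G²)
n(f) = (-5 + f)*(5 + f)/4 (n(f) = ((f + 5)*(f - 1*5))/4 = ((5 + f)*(f - 5))/4 = ((5 + f)*(-5 + f))/4 = ((-5 + f)*(5 + f))/4 = (-5 + f)*(5 + f)/4)
n(K) - 39*A(11) = (-25/4 + (¼)*(-5)²) - 39*(2 + 11²) = (-25/4 + (¼)*25) - 39*(2 + 121) = (-25/4 + 25/4) - 39*123 = 0 - 4797 = -4797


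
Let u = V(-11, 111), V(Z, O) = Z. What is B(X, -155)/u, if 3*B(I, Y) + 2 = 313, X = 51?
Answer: -311/33 ≈ -9.4242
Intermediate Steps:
u = -11
B(I, Y) = 311/3 (B(I, Y) = -⅔ + (⅓)*313 = -⅔ + 313/3 = 311/3)
B(X, -155)/u = (311/3)/(-11) = (311/3)*(-1/11) = -311/33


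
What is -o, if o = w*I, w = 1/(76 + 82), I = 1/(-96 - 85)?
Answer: 1/28598 ≈ 3.4967e-5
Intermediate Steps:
I = -1/181 (I = 1/(-181) = -1/181 ≈ -0.0055249)
w = 1/158 ≈ 0.0063291
o = -1/28598 (o = (1/158)*(-1/181) = -1/28598 ≈ -3.4967e-5)
-o = -1*(-1/28598) = 1/28598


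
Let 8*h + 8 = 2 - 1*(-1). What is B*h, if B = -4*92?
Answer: 230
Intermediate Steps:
B = -368
h = -5/8 (h = -1 + (2 - 1*(-1))/8 = -1 + (2 + 1)/8 = -1 + (⅛)*3 = -1 + 3/8 = -5/8 ≈ -0.62500)
B*h = -368*(-5/8) = 230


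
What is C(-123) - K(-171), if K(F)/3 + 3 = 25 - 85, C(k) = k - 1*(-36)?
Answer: 102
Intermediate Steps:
C(k) = 36 + k (C(k) = k + 36 = 36 + k)
K(F) = -189 (K(F) = -9 + 3*(25 - 85) = -9 + 3*(-60) = -9 - 180 = -189)
C(-123) - K(-171) = (36 - 123) - 1*(-189) = -87 + 189 = 102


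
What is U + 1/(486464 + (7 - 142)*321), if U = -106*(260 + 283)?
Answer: -25505618981/443129 ≈ -57558.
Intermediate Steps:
U = -57558 (U = -106*543 = -57558)
U + 1/(486464 + (7 - 142)*321) = -57558 + 1/(486464 + (7 - 142)*321) = -57558 + 1/(486464 - 135*321) = -57558 + 1/(486464 - 43335) = -57558 + 1/443129 = -25505618981/443129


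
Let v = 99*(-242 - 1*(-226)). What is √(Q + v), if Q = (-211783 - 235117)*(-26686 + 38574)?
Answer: 4*I*√332046799 ≈ 72889.0*I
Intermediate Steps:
Q = -5312747200 (Q = -446900*11888 = -5312747200)
v = -1584 (v = 99*(-242 + 226) = 99*(-16) = -1584)
√(Q + v) = √(-5312747200 - 1584) = √(-5312748784) = 4*I*√332046799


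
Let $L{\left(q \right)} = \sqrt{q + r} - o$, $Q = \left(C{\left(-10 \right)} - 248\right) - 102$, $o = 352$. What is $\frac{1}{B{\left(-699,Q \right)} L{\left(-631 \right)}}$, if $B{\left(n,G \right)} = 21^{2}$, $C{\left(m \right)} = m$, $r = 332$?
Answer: $- \frac{352}{54773523} - \frac{i \sqrt{299}}{54773523} \approx -6.4265 \cdot 10^{-6} - 3.1569 \cdot 10^{-7} i$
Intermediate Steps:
$Q = -360$ ($Q = \left(-10 - 248\right) - 102 = -258 - 102 = -360$)
$B{\left(n,G \right)} = 441$
$L{\left(q \right)} = -352 + \sqrt{332 + q}$ ($L{\left(q \right)} = \sqrt{q + 332} - 352 = \sqrt{332 + q} - 352 = -352 + \sqrt{332 + q}$)
$\frac{1}{B{\left(-699,Q \right)} L{\left(-631 \right)}} = \frac{1}{441 \left(-352 + \sqrt{332 - 631}\right)} = \frac{1}{441 \left(-352 + \sqrt{-299}\right)} = \frac{1}{441 \left(-352 + i \sqrt{299}\right)}$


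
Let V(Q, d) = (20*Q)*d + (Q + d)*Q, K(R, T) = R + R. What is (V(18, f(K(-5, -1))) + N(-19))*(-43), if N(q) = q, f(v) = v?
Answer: 149425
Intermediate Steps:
K(R, T) = 2*R
V(Q, d) = Q*(Q + d) + 20*Q*d (V(Q, d) = 20*Q*d + Q*(Q + d) = Q*(Q + d) + 20*Q*d)
(V(18, f(K(-5, -1))) + N(-19))*(-43) = (18*(18 + 21*(2*(-5))) - 19)*(-43) = (18*(18 + 21*(-10)) - 19)*(-43) = (18*(18 - 210) - 19)*(-43) = (18*(-192) - 19)*(-43) = (-3456 - 19)*(-43) = -3475*(-43) = 149425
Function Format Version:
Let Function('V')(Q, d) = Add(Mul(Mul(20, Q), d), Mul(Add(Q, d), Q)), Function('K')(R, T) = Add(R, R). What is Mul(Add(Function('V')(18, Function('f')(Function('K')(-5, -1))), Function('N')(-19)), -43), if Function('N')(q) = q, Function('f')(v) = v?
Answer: 149425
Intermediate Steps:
Function('K')(R, T) = Mul(2, R)
Function('V')(Q, d) = Add(Mul(Q, Add(Q, d)), Mul(20, Q, d)) (Function('V')(Q, d) = Add(Mul(20, Q, d), Mul(Q, Add(Q, d))) = Add(Mul(Q, Add(Q, d)), Mul(20, Q, d)))
Mul(Add(Function('V')(18, Function('f')(Function('K')(-5, -1))), Function('N')(-19)), -43) = Mul(Add(Mul(18, Add(18, Mul(21, Mul(2, -5)))), -19), -43) = Mul(Add(Mul(18, Add(18, Mul(21, -10))), -19), -43) = Mul(Add(Mul(18, Add(18, -210)), -19), -43) = Mul(Add(Mul(18, -192), -19), -43) = Mul(Add(-3456, -19), -43) = Mul(-3475, -43) = 149425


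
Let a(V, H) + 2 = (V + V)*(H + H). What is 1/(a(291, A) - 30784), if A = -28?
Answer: -1/63378 ≈ -1.5778e-5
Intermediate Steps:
a(V, H) = -2 + 4*H*V (a(V, H) = -2 + (V + V)*(H + H) = -2 + (2*V)*(2*H) = -2 + 4*H*V)
1/(a(291, A) - 30784) = 1/((-2 + 4*(-28)*291) - 30784) = 1/((-2 - 32592) - 30784) = 1/(-32594 - 30784) = 1/(-63378) = -1/63378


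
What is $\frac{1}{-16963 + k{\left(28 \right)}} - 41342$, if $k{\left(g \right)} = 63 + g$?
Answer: $- \frac{697522225}{16872} \approx -41342.0$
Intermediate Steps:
$\frac{1}{-16963 + k{\left(28 \right)}} - 41342 = \frac{1}{-16963 + \left(63 + 28\right)} - 41342 = \frac{1}{-16963 + 91} - 41342 = \frac{1}{-16872} - 41342 = - \frac{1}{16872} - 41342 = - \frac{697522225}{16872}$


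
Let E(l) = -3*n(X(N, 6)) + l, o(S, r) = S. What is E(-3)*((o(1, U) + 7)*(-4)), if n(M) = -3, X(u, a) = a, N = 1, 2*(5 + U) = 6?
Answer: -192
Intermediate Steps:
U = -2 (U = -5 + (½)*6 = -5 + 3 = -2)
E(l) = 9 + l (E(l) = -3*(-3) + l = 9 + l)
E(-3)*((o(1, U) + 7)*(-4)) = (9 - 3)*((1 + 7)*(-4)) = 6*(8*(-4)) = 6*(-32) = -192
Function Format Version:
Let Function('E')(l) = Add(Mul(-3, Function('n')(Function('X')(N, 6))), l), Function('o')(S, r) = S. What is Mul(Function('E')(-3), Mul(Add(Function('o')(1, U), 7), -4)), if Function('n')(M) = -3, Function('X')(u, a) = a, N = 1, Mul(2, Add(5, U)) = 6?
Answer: -192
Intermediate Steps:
U = -2 (U = Add(-5, Mul(Rational(1, 2), 6)) = Add(-5, 3) = -2)
Function('E')(l) = Add(9, l) (Function('E')(l) = Add(Mul(-3, -3), l) = Add(9, l))
Mul(Function('E')(-3), Mul(Add(Function('o')(1, U), 7), -4)) = Mul(Add(9, -3), Mul(Add(1, 7), -4)) = Mul(6, Mul(8, -4)) = Mul(6, -32) = -192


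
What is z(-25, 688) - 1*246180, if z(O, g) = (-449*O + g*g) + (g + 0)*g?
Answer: 711733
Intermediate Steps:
z(O, g) = -449*O + 2*g² (z(O, g) = (-449*O + g²) + g*g = (g² - 449*O) + g² = -449*O + 2*g²)
z(-25, 688) - 1*246180 = (-449*(-25) + 2*688²) - 1*246180 = (11225 + 2*473344) - 246180 = (11225 + 946688) - 246180 = 957913 - 246180 = 711733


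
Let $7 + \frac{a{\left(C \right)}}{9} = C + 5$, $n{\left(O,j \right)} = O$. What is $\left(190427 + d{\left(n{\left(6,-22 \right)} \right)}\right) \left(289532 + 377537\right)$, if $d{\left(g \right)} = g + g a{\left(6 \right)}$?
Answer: $127176037781$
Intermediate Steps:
$a{\left(C \right)} = -18 + 9 C$ ($a{\left(C \right)} = -63 + 9 \left(C + 5\right) = -63 + 9 \left(5 + C\right) = -63 + \left(45 + 9 C\right) = -18 + 9 C$)
$d{\left(g \right)} = 37 g$ ($d{\left(g \right)} = g + g \left(-18 + 9 \cdot 6\right) = g + g \left(-18 + 54\right) = g + g 36 = g + 36 g = 37 g$)
$\left(190427 + d{\left(n{\left(6,-22 \right)} \right)}\right) \left(289532 + 377537\right) = \left(190427 + 37 \cdot 6\right) \left(289532 + 377537\right) = \left(190427 + 222\right) 667069 = 190649 \cdot 667069 = 127176037781$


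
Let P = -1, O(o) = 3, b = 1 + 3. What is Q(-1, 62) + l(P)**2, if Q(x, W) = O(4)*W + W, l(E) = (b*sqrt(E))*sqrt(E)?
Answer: 264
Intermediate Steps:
b = 4
l(E) = 4*E (l(E) = (4*sqrt(E))*sqrt(E) = 4*E)
Q(x, W) = 4*W (Q(x, W) = 3*W + W = 4*W)
Q(-1, 62) + l(P)**2 = 4*62 + (4*(-1))**2 = 248 + (-4)**2 = 248 + 16 = 264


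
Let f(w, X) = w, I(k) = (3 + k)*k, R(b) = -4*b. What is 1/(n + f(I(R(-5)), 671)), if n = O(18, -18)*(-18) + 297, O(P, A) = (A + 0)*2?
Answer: 1/1405 ≈ 0.00071174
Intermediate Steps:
O(P, A) = 2*A (O(P, A) = A*2 = 2*A)
I(k) = k*(3 + k)
n = 945 (n = (2*(-18))*(-18) + 297 = -36*(-18) + 297 = 648 + 297 = 945)
1/(n + f(I(R(-5)), 671)) = 1/(945 + (-4*(-5))*(3 - 4*(-5))) = 1/(945 + 20*(3 + 20)) = 1/(945 + 20*23) = 1/(945 + 460) = 1/1405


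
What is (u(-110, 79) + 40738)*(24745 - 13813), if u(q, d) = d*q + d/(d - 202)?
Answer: 14364010300/41 ≈ 3.5034e+8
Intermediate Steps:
u(q, d) = d*q + d/(-202 + d)
(u(-110, 79) + 40738)*(24745 - 13813) = (79*(1 - 202*(-110) + 79*(-110))/(-202 + 79) + 40738)*(24745 - 13813) = (79*(1 + 22220 - 8690)/(-123) + 40738)*10932 = (79*(-1/123)*13531 + 40738)*10932 = (-1068949/123 + 40738)*10932 = (3941825/123)*10932 = 14364010300/41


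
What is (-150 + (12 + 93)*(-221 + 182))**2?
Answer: 18020025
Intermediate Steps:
(-150 + (12 + 93)*(-221 + 182))**2 = (-150 + 105*(-39))**2 = (-150 - 4095)**2 = (-4245)**2 = 18020025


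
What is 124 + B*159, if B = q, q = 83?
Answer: 13321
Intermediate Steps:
B = 83
124 + B*159 = 124 + 83*159 = 124 + 13197 = 13321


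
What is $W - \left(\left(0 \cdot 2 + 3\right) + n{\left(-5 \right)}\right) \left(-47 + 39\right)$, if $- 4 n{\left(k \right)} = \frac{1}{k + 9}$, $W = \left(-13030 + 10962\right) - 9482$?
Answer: $- \frac{23053}{2} \approx -11527.0$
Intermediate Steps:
$W = -11550$ ($W = -2068 - 9482 = -11550$)
$n{\left(k \right)} = - \frac{1}{4 \left(9 + k\right)}$ ($n{\left(k \right)} = - \frac{1}{4 \left(k + 9\right)} = - \frac{1}{4 \left(9 + k\right)}$)
$W - \left(\left(0 \cdot 2 + 3\right) + n{\left(-5 \right)}\right) \left(-47 + 39\right) = -11550 - \left(\left(0 \cdot 2 + 3\right) - \frac{1}{36 + 4 \left(-5\right)}\right) \left(-47 + 39\right) = -11550 - \left(\left(0 + 3\right) - \frac{1}{36 - 20}\right) \left(-8\right) = -11550 - \left(3 - \frac{1}{16}\right) \left(-8\right) = -11550 - \frac{47}{16} \left(-8\right) = -11550 - - \frac{47}{2} = -11550 + \frac{47}{2} = - \frac{23053}{2}$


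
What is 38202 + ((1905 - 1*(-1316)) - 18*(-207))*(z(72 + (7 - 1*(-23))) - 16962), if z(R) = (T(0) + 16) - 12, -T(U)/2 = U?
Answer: -117769024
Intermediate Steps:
T(U) = -2*U
z(R) = 4 (z(R) = (-2*0 + 16) - 12 = (0 + 16) - 12 = 16 - 12 = 4)
38202 + ((1905 - 1*(-1316)) - 18*(-207))*(z(72 + (7 - 1*(-23))) - 16962) = 38202 + ((1905 - 1*(-1316)) - 18*(-207))*(4 - 16962) = 38202 + ((1905 + 1316) + 3726)*(-16958) = 38202 + (3221 + 3726)*(-16958) = 38202 + 6947*(-16958) = 38202 - 117807226 = -117769024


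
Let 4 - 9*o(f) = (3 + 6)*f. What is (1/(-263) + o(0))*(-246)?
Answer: -85526/789 ≈ -108.40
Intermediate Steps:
o(f) = 4/9 - f (o(f) = 4/9 - (3 + 6)*f/9 = 4/9 - f)
(1/(-263) + o(0))*(-246) = (1/(-263) + (4/9 - 1*0))*(-246) = (-1/263 + (4/9 + 0))*(-246) = (-1/263 + 4/9)*(-246) = (1043/2367)*(-246) = -85526/789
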